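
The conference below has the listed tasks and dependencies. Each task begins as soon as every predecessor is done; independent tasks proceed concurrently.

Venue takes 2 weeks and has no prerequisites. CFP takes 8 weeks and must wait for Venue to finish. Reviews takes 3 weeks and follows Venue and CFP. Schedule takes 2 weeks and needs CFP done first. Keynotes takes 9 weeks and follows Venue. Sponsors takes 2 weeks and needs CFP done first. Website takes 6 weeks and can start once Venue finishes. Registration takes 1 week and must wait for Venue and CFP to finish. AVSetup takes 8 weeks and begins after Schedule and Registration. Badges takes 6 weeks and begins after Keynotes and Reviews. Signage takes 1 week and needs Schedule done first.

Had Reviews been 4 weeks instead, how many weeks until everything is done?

20

As given, the longest chain is Venue→CFP→Schedule→AVSetup = 2+8+2+8 = 20, so the finish is 20 weeks.
Reviews is off the critical path — its longest chain is 19 weeks, giving 1 of slack.
New critical path: Venue→CFP→Reviews→Badges = 2+8+4+6 = 20 ⇒ 20 weeks.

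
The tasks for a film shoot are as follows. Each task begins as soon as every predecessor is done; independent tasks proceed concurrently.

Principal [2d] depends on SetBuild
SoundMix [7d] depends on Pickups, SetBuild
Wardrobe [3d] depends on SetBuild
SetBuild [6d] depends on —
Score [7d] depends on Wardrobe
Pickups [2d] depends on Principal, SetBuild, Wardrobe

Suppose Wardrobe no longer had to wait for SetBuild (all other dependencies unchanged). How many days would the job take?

17

Before: longest chain SetBuild→Wardrobe→Pickups→SoundMix = 6+3+2+7 = 18, finish 18.
Without SetBuild→Wardrobe, Wardrobe's earliest start moves from 6 to 0.
After: SetBuild→Principal→Pickups→SoundMix = 6+2+2+7 = 17 → 17 days.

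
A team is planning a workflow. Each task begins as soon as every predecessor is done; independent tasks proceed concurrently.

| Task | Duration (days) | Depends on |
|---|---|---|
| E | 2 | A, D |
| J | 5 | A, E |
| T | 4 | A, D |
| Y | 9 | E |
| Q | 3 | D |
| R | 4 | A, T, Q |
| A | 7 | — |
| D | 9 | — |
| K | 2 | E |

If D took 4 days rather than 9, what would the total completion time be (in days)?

Baseline: D→E→Y = 9+2+9 = 20 → 20 days.
D lies on that path, so at 4 days the path becomes 15 days.
The binding chain switches to A→E→Y = 7+2+9 = 18; finish 18 days.

18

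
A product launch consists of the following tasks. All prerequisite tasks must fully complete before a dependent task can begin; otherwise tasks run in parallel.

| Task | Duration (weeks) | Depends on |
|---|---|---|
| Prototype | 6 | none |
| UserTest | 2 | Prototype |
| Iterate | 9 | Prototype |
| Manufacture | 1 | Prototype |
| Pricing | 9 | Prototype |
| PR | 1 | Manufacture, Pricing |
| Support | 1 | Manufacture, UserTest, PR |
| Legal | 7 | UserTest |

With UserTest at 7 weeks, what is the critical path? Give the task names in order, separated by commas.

Prototype, UserTest, Legal

As given, the longest chain is Prototype→Pricing→PR→Support = 6+9+1+1 = 17, so the finish is 17 weeks.
The longest path through UserTest is only 15 weeks, so UserTest has float 2.
Now Prototype→UserTest→Legal = 6+7+7 = 20 is longest, so the finish becomes 20 weeks.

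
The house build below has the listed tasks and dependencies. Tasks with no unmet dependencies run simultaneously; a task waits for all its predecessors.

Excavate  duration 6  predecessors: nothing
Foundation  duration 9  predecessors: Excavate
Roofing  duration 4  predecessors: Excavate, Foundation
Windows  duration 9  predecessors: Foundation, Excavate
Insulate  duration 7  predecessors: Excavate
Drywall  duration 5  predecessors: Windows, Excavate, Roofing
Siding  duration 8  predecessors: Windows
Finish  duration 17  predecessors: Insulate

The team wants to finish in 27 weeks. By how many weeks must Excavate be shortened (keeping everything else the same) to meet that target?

Current finish: 32 weeks; target: 27.
Excavate is on every critical path, so each week cut from Excavate cuts the finish by one (this holds down to a finish of 27).
Need 32 − 27 = 5 weeks off Excavate → Excavate becomes 1 week, finish becomes 27.

5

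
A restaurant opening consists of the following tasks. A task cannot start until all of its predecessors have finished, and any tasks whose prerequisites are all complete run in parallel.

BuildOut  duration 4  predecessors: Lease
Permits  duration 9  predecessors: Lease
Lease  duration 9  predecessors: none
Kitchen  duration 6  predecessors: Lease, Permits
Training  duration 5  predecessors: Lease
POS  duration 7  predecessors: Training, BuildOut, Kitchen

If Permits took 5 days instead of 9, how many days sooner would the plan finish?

4

The binding path is Lease→Permits→Kitchen→POS = 9+9+6+7 = 31; finish at 31 days.
Since Permits is critical, the -4 change carries straight to that chain (now 27 days).
The critical path is still Lease→Permits→Kitchen→POS; finish is now 27 days.
Change in finish: 27 − 31 = -4 days.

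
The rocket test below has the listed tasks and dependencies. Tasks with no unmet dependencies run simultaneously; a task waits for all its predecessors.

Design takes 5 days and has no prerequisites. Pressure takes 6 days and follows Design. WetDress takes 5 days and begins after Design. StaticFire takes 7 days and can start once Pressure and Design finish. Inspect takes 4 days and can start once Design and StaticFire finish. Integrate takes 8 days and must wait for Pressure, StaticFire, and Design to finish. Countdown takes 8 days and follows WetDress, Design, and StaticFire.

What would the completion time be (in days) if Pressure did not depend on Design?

21

Original critical path: Design→Pressure→StaticFire→Integrate = 5+6+7+8 = 26 ⇒ 26 days.
Without Design→Pressure, Pressure's earliest start moves from 5 to 0.
The longest chain is now Pressure→StaticFire→Integrate = 6+7+8 = 21, so the project takes 21 days.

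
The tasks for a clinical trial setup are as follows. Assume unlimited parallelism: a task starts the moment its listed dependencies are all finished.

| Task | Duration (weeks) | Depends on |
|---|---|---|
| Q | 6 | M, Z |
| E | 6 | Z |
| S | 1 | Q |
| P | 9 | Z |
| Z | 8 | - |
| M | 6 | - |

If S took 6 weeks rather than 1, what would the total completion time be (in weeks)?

20

The binding path is Z→P = 8+9 = 17; finish at 17 weeks.
S is off the critical path — its longest chain is 15 weeks, giving 2 of slack.
The binding chain switches to Z→Q→S = 8+6+6 = 20; finish 20 weeks.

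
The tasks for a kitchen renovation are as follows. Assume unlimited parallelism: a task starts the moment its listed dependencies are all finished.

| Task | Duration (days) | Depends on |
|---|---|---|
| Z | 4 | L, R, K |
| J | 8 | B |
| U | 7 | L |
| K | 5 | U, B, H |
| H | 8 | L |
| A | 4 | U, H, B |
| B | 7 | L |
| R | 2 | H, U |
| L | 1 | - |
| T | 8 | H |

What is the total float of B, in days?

1

L→H→K→Z = 1+8+5+4 = 18 sets the makespan at 18 days.
Longest path through B: 17 days (earliest finish 8, latest finish 9).
Slack of B = 2 − 1 = 1 day.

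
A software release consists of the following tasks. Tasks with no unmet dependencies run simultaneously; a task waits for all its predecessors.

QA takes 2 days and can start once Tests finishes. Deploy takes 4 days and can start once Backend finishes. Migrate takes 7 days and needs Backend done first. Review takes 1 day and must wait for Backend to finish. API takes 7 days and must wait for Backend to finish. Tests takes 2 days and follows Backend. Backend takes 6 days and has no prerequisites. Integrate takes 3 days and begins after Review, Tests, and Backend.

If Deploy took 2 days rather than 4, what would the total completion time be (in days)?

The binding path is Backend→API = 6+7 = 13; finish at 13 days.
Deploy is off the critical path — its longest chain is 10 days, giving 3 of slack.
No other chain overtakes it, so the finish is 13 days.

13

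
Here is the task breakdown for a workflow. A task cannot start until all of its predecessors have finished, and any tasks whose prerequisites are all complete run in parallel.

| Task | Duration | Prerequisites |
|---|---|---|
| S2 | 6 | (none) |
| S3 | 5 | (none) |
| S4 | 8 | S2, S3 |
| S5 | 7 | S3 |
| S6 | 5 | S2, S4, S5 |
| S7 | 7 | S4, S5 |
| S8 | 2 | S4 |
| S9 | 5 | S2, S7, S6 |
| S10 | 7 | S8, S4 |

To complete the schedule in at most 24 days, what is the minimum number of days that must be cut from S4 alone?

2

Current finish: 26 days; target: 24.
S4 is on every critical path, so each day cut from S4 cuts the finish by one (this holds down to a finish of 24).
Need 26 − 24 = 2 days off S4 → S4 becomes 6 days, finish becomes 24.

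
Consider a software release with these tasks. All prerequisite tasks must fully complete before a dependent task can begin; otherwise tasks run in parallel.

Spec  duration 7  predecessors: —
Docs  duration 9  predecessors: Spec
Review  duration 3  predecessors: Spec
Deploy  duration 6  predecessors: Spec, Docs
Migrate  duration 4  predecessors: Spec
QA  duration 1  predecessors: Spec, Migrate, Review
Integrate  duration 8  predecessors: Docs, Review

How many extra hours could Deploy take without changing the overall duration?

Critical path: Spec→Docs→Integrate = 7+9+8 = 24, so the finish is 24 hours.
Longest path through Deploy: 22 hours (earliest finish 22, latest finish 24).
Slack of Deploy = 18 − 16 = 2 hours.

2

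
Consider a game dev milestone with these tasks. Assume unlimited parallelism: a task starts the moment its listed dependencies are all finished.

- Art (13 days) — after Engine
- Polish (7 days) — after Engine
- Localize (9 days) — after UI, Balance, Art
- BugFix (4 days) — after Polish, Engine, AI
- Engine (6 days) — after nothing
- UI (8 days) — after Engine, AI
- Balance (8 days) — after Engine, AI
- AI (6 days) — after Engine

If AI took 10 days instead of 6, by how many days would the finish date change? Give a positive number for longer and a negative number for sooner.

The binding path is Engine→AI→UI→Localize = 6+6+8+9 = 29; finish at 29 days.
AI lies on that path, so at 10 days the path becomes 33 days.
That remains the longest chain; total 33 days.
Change in finish: 33 − 29 = +4 days.

4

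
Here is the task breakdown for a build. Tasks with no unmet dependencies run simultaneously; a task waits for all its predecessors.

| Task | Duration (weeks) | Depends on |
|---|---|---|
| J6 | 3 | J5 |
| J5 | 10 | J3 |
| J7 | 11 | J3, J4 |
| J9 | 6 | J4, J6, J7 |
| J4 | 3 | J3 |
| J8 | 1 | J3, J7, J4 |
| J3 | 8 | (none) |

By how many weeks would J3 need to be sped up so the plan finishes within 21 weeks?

Current finish: 28 weeks; target: 21.
J3 is on every critical path, so each week cut from J3 cuts the finish by one (this holds down to a finish of 21).
Need 28 − 21 = 7 weeks off J3 → J3 becomes 1 week, finish becomes 21.

7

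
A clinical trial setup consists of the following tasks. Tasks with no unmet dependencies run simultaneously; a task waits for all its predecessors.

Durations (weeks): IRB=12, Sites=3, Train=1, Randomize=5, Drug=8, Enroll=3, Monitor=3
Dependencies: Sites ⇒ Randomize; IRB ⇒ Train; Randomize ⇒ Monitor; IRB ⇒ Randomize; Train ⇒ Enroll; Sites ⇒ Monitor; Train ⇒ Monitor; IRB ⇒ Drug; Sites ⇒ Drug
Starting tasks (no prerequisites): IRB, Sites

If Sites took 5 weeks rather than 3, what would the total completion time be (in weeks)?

20

As given, the longest chain is IRB→Randomize→Monitor = 12+5+3 = 20, so the finish is 20 weeks.
Sites is off the critical path — its longest chain is 11 weeks, giving 9 of slack.
That remains the longest chain; total 20 weeks.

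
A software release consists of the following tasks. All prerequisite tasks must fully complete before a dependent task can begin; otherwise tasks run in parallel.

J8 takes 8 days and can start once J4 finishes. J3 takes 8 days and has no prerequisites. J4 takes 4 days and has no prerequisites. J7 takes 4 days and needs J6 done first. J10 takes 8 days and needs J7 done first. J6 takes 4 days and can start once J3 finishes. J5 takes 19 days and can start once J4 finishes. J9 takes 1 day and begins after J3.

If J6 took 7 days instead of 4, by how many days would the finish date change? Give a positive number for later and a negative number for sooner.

Baseline: J3→J6→J7→J10 = 8+4+4+8 = 24 → 24 days.
J6 is on the critical path; changing it to 7 makes that path 27 days.
The critical path is still J3→J6→J7→J10; finish is now 27 days.
Change in finish: 27 − 24 = +3 days.

3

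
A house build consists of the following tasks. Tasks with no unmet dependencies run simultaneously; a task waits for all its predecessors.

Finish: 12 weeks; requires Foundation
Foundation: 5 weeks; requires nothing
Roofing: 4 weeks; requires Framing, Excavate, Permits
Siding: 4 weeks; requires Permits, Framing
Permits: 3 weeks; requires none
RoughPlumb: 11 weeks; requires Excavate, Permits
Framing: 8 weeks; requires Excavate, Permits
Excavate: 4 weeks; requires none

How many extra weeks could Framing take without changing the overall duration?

The longest chain is Foundation→Finish = 5+12 = 17; overall finish 17 weeks.
Framing finishes as early as 12 and must finish by 13.
So Framing can slip 13 − 12 = 1 week.

1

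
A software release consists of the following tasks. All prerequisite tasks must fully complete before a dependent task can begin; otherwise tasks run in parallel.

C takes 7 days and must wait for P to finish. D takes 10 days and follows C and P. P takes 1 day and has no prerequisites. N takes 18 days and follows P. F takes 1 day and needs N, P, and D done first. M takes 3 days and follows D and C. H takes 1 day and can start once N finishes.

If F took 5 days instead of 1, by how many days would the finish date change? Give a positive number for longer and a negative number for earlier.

As given, the longest chain is P→C→D→M = 1+7+10+3 = 21, so the finish is 21 days.
F has 1 day of float (longest path through it is 20).
New critical path: P→N→F = 1+18+5 = 24 ⇒ 24 days.
Change in finish: 24 − 21 = +3 days.

3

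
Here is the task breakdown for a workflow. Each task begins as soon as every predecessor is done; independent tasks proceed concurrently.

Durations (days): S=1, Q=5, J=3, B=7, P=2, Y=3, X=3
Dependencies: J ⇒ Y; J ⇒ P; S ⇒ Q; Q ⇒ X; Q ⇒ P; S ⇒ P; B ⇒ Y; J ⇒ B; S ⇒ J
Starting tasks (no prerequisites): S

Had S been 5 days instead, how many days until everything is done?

18

Baseline: S→J→B→Y = 1+3+7+3 = 14 → 14 days.
S lies on that path, so at 5 days the path becomes 18 days.
That remains the longest chain; total 18 days.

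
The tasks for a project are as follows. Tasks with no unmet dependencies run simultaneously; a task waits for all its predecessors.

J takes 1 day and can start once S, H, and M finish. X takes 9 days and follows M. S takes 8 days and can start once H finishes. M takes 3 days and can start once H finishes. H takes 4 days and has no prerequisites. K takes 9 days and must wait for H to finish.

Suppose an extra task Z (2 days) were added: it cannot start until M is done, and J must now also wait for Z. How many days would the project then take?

Originally the project takes 16 days.
With Z inserted, J now waits for max(S, H, M, Z).
New critical path: H→M→X = 4+3+9 = 16 ⇒ 16 days.

16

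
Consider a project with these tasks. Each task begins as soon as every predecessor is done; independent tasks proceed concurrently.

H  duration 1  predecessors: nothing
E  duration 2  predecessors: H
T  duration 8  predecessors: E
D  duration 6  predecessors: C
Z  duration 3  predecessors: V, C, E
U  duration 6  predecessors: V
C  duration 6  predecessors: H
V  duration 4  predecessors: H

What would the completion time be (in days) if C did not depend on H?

With the dependency in place, H→C→D = 1+6+6 = 13 sets the finish at 13 days.
Without H→C, C's earliest start moves from 1 to 0.
New critical path: C→D = 6+6 = 12 ⇒ 12 days.

12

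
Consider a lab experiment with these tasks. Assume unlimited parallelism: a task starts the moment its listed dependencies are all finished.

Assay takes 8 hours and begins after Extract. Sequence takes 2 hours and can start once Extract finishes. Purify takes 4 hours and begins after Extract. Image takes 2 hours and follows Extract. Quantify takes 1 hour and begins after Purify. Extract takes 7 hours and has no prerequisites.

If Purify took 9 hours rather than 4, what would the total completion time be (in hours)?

The binding path is Extract→Assay = 7+8 = 15; finish at 15 hours.
Purify has 3 hours of float (longest path through it is 12).
The binding chain switches to Extract→Purify→Quantify = 7+9+1 = 17; finish 17 hours.

17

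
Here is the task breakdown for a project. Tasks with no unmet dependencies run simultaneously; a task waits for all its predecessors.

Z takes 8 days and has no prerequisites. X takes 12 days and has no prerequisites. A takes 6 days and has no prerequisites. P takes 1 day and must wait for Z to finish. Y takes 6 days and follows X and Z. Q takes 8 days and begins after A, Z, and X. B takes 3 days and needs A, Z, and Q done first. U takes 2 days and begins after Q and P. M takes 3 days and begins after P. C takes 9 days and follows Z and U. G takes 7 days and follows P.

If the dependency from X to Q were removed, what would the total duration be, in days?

Original critical path: X→Q→U→C = 12+8+2+9 = 31 ⇒ 31 days.
Without X→Q, Q's earliest start moves from 12 to 8.
The longest chain is now Z→Q→U→C = 8+8+2+9 = 27, so the plan takes 27 days.

27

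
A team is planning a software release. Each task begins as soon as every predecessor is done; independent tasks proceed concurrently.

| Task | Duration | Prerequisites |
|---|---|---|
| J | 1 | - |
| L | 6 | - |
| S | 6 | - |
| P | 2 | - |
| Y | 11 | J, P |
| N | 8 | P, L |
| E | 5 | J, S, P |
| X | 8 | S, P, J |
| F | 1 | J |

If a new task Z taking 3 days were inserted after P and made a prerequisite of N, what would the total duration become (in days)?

14

Originally the plan takes 14 days.
With Z inserted, N now waits for max(P, L, Z).
New critical path: L→N = 6+8 = 14 ⇒ 14 days.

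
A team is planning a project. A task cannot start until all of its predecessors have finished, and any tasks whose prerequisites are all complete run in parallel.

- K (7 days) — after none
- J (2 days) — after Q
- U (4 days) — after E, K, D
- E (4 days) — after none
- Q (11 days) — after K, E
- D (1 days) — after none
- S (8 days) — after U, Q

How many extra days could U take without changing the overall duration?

K→Q→S = 7+11+8 = 26 sets the makespan at 26 days.
The longest chain containing U totals 19 days.
Slack of U = 14 − 7 = 7 days.

7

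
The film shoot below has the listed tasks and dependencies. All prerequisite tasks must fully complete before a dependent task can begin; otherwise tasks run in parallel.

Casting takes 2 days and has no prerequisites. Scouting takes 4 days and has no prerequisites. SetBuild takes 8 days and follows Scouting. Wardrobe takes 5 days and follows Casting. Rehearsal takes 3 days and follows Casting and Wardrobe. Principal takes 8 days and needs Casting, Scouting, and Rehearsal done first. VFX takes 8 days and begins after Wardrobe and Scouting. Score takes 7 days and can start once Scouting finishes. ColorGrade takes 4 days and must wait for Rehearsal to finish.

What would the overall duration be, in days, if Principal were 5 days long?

Baseline: Casting→Wardrobe→Rehearsal→Principal = 2+5+3+8 = 18 → 18 days.
Principal lies on that path, so at 5 days the path becomes 15 days.
The critical path is still Casting→Wardrobe→Rehearsal→Principal; finish is now 15 days.

15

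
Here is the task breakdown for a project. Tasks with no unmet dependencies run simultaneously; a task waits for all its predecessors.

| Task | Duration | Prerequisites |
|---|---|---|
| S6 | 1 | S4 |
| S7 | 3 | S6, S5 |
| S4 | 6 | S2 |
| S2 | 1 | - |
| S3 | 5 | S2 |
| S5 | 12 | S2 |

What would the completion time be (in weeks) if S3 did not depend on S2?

With the dependency in place, S2→S5→S7 = 1+12+3 = 16 sets the finish at 16 weeks.
Without S2→S3, S3's earliest start moves from 1 to 0.
The longest chain is now S2→S5→S7 = 1+12+3 = 16, so the schedule takes 16 weeks.

16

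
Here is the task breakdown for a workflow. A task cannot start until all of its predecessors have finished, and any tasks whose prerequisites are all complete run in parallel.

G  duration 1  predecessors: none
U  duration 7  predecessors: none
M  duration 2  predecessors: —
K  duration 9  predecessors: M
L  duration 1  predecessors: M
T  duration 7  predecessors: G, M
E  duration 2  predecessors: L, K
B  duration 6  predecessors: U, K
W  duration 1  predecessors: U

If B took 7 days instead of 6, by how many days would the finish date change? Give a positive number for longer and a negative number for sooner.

As given, the longest chain is M→K→B = 2+9+6 = 17, so the finish is 17 days.
B is on the critical path; changing it to 7 makes that path 18 days.
No other chain overtakes it, so the finish is 18 days.
Change in finish: 18 − 17 = +1 days.

1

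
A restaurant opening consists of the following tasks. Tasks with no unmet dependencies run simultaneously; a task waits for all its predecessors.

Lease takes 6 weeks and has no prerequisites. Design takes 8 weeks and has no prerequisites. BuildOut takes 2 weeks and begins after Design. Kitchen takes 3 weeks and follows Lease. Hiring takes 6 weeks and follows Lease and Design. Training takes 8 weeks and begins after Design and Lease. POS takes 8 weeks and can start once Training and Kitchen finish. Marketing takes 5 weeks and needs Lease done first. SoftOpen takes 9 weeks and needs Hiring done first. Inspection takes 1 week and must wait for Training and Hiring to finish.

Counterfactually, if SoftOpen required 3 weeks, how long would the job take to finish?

As given, the longest chain is Design→Training→POS = 8+8+8 = 24, so the finish is 24 weeks.
SoftOpen has 1 week of float (longest path through it is 23).
That remains the longest chain; total 24 weeks.

24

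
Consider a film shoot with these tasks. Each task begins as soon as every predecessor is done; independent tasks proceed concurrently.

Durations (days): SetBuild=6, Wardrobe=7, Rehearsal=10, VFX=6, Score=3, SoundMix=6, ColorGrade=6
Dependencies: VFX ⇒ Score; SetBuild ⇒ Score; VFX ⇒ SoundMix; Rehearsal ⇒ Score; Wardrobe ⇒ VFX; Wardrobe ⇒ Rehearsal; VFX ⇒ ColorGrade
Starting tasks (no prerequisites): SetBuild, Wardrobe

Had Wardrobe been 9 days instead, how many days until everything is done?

As given, the longest chain is Wardrobe→Rehearsal→Score = 7+10+3 = 20, so the finish is 20 days.
Since Wardrobe is critical, the +2 change carries straight to that chain (now 22 days).
That remains the longest chain; total 22 days.

22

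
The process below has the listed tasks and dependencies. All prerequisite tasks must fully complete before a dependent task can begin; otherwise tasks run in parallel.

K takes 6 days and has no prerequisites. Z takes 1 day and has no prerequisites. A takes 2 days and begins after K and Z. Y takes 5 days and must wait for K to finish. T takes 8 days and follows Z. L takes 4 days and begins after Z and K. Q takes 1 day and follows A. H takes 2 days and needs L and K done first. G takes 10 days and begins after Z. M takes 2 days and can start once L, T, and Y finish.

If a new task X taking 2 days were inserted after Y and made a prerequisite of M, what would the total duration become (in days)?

15

Originally the project takes 13 days.
With X inserted, M now waits for max(L, T, Y, X).
New critical path: K→Y→X→M = 6+5+2+2 = 15 ⇒ 15 days.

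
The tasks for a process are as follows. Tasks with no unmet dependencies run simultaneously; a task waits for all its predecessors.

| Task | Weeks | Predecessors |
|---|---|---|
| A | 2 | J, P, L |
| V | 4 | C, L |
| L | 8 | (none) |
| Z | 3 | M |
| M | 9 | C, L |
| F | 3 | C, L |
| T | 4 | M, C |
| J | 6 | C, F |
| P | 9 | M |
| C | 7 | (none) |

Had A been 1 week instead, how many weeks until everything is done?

27

Actual critical path: L→M→P→A = 8+9+9+2 = 28 ⇒ 28 weeks.
A is on the critical path; changing it to 1 makes that path 27 weeks.
No other chain overtakes it, so the finish is 27 weeks.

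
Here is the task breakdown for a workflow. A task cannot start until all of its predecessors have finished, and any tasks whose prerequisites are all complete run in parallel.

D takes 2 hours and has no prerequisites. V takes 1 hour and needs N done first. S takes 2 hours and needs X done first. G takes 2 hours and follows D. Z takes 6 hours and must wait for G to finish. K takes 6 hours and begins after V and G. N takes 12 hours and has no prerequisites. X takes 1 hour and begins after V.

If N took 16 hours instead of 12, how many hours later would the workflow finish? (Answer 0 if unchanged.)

4

Baseline: N→V→K = 12+1+6 = 19 → 19 hours.
N is on the critical path; changing it to 16 makes that path 23 hours.
The critical path is still N→V→K; finish is now 23 hours.
Change in finish: 23 − 19 = +4 hours.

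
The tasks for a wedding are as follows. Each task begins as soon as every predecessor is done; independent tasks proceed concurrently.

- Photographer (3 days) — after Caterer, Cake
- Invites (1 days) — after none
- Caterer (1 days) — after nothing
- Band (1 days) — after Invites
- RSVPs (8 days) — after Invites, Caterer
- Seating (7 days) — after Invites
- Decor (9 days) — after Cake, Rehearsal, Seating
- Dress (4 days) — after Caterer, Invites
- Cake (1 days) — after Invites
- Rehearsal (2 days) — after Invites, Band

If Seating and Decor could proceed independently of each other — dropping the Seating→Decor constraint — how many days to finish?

Original critical path: Invites→Seating→Decor = 1+7+9 = 17 ⇒ 17 days.
Without Seating→Decor, Decor's earliest start moves from 8 to 4.
New critical path: Invites→Band→Rehearsal→Decor = 1+1+2+9 = 13 ⇒ 13 days.

13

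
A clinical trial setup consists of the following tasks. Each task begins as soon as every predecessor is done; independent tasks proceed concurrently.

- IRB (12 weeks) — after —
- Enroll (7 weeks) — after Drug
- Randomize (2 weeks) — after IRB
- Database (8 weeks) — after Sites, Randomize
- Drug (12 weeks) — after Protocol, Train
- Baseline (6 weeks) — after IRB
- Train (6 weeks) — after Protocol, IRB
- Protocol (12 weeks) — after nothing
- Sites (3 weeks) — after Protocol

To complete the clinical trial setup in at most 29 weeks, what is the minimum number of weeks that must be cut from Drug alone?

8

Current finish: 37 weeks; target: 29.
Drug is on every critical path, so each week cut from Drug cuts the finish by one (this holds down to a finish of 26).
Need 37 − 29 = 8 weeks off Drug → Drug becomes 4 weeks, finish becomes 29.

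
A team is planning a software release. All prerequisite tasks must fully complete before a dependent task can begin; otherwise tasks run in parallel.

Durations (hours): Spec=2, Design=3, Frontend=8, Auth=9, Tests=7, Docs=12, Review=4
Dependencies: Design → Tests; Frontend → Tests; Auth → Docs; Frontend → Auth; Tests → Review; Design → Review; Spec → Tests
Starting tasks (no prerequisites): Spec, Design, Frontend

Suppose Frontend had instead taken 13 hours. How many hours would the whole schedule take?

34

Actual critical path: Frontend→Auth→Docs = 8+9+12 = 29 ⇒ 29 hours.
Frontend is on the critical path; changing it to 13 makes that path 34 hours.
That remains the longest chain; total 34 hours.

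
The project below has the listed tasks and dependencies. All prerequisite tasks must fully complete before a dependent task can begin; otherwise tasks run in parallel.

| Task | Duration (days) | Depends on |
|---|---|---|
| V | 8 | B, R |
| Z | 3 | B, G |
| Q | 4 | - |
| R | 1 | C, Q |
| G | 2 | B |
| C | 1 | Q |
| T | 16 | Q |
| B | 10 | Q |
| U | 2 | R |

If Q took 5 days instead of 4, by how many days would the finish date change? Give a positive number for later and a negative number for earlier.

As given, the longest chain is Q→B→V = 4+10+8 = 22, so the finish is 22 days.
Since Q is critical, the +1 change carries straight to that chain (now 23 days).
That remains the longest chain; total 23 days.
Change in finish: 23 − 22 = +1 days.

1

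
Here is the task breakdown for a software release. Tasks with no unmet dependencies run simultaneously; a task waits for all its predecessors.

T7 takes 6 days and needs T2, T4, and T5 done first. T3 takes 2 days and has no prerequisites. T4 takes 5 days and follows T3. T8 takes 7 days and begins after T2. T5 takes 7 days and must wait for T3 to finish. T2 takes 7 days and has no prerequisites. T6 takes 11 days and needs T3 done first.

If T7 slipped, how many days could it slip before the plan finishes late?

The longest chain is T3→T5→T7 = 2+7+6 = 15; overall finish 15 days.
Longest path through T7: 15 days (earliest finish 15, latest finish 15).
Float = 15 − 15 = 0.

0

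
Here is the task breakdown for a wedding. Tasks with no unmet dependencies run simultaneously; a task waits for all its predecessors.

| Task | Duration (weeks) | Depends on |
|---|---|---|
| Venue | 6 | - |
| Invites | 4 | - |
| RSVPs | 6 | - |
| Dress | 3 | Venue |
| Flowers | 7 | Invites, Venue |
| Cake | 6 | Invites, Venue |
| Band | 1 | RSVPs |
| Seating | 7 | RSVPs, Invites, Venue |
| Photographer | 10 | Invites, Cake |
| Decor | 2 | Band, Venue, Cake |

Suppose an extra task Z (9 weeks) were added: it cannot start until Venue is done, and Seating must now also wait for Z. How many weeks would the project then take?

Originally the project takes 22 weeks.
With Z inserted, Seating now waits for max(RSVPs, Invites, Venue, Z).
New critical path: Venue→Z→Seating = 6+9+7 = 22 ⇒ 22 weeks.

22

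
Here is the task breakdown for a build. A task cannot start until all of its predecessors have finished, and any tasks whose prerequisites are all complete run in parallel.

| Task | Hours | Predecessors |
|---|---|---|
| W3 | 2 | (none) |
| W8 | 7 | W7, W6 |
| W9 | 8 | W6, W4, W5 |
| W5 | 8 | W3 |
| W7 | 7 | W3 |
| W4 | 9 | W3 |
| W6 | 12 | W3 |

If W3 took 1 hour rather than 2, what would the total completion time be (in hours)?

21

Baseline: W3→W6→W9 = 2+12+8 = 22 → 22 hours.
W3 lies on that path, so at 1 hour the path becomes 21 hours.
No other chain overtakes it, so the finish is 21 hours.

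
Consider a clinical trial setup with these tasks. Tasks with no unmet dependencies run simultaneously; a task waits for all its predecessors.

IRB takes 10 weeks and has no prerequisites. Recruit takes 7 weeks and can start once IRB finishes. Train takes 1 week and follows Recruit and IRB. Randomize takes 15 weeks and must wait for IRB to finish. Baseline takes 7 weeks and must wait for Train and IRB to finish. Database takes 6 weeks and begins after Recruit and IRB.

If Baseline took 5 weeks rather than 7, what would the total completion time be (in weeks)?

Critical path before the change: IRB→Recruit→Train→Baseline = 10+7+1+7 = 25 giving 25 weeks.
Baseline is on the critical path; changing it to 5 makes that path 23 weeks.
New critical path: IRB→Randomize = 10+15 = 25 ⇒ 25 weeks.

25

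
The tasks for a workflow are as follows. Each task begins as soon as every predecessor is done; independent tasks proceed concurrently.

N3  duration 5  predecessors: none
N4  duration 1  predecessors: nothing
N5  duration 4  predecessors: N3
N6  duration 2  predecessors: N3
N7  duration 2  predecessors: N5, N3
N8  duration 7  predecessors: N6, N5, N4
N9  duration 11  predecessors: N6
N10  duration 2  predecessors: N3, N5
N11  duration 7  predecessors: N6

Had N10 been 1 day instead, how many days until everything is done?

Actual critical path: N3→N6→N9 = 5+2+11 = 18 ⇒ 18 days.
N10 has 7 days of float (longest path through it is 11).
No other chain overtakes it, so the finish is 18 days.

18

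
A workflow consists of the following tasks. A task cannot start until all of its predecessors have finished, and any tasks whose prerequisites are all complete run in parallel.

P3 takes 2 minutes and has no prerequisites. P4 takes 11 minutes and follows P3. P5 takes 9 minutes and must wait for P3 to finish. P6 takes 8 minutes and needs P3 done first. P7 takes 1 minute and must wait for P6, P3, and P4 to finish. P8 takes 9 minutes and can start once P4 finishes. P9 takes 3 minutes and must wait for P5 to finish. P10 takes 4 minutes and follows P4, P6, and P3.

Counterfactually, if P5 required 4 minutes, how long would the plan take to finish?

22

As given, the longest chain is P3→P4→P8 = 2+11+9 = 22, so the finish is 22 minutes.
The longest path through P5 is only 14 minutes, so P5 has float 8.
No other chain overtakes it, so the finish is 22 minutes.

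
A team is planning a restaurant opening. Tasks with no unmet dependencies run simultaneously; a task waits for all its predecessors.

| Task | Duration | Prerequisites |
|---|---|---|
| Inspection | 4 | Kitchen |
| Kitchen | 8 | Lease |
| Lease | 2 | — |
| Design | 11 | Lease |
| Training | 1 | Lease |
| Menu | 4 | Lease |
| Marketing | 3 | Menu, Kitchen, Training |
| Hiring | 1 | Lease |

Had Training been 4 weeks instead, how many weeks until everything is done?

As given, the longest chain is Lease→Kitchen→Inspection = 2+8+4 = 14, so the finish is 14 weeks.
The longest path through Training is only 6 weeks, so Training has float 8.
That remains the longest chain; total 14 weeks.

14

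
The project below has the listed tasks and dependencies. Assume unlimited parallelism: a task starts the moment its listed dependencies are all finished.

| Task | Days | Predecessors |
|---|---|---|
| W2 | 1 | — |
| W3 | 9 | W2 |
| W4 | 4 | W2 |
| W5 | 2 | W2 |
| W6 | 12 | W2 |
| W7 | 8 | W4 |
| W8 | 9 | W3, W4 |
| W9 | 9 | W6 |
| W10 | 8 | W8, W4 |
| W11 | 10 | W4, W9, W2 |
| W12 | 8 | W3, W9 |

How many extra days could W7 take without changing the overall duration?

Critical path: W2→W6→W9→W11 = 1+12+9+10 = 32, so the finish is 32 days.
The longest chain containing W7 totals 13 days.
Slack of W7 = 24 − 5 = 19 days.

19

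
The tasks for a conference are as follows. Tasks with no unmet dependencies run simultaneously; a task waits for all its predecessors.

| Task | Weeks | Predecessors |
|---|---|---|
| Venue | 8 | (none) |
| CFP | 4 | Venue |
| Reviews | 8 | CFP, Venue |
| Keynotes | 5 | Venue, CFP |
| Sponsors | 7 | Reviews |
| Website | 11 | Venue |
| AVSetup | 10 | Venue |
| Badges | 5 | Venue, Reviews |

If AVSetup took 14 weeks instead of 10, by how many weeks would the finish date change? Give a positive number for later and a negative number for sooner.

Critical path before the change: Venue→CFP→Reviews→Sponsors = 8+4+8+7 = 27 giving 27 weeks.
AVSetup is off the critical path — its longest chain is 18 weeks, giving 9 of slack.
No other chain overtakes it, so the finish is 27 weeks.
Change in finish: 27 − 27 = +0 weeks.

0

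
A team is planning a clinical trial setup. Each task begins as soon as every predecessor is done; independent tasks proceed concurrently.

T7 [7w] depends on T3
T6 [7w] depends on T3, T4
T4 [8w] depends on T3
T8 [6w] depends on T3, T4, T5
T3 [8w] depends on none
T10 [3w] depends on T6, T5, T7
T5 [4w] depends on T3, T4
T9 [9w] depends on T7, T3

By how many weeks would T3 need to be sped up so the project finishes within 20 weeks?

6

Current finish: 26 weeks; target: 20.
T3 is on every critical path, so each week cut from T3 cuts the finish by one (this holds down to a finish of 19).
Need 26 − 20 = 6 weeks off T3 → T3 becomes 2 weeks, finish becomes 20.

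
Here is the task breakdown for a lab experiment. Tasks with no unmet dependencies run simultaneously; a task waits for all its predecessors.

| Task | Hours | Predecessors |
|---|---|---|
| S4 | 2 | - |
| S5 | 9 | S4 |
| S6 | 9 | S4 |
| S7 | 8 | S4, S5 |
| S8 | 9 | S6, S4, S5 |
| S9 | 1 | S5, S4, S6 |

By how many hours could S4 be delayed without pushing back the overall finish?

0

Critical path: S4→S5→S8 = 2+9+9 = 20, so the finish is 20 hours.
The longest chain containing S4 totals 20 hours.
Slack of S4 = 0 − 0 = 0 hours.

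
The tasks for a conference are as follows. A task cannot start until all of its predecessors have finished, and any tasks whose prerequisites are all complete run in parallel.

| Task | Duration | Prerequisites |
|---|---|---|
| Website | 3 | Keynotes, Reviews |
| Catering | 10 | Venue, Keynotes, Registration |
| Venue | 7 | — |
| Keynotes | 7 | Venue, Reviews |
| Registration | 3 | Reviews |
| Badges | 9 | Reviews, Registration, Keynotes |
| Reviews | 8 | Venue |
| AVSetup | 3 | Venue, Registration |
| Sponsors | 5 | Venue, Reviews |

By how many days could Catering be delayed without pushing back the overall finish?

0

Venue→Reviews→Keynotes→Catering = 7+8+7+10 = 32 sets the makespan at 32 days.
The longest chain containing Catering totals 32 days.
Slack of Catering = 22 − 22 = 0 days.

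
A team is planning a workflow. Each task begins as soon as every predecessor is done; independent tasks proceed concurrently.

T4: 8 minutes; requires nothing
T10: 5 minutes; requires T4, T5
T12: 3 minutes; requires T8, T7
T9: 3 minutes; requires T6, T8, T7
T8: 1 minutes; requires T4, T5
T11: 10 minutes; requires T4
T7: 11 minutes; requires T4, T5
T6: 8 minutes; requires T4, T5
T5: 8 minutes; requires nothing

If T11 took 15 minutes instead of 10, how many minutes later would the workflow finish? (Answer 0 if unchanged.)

1

The binding path is T4→T7→T9 = 8+11+3 = 22; finish at 22 minutes.
T11 is off the critical path — its longest chain is 18 minutes, giving 4 of slack.
The binding chain switches to T4→T11 = 8+15 = 23; finish 23 minutes.
Change in finish: 23 − 22 = +1 minutes.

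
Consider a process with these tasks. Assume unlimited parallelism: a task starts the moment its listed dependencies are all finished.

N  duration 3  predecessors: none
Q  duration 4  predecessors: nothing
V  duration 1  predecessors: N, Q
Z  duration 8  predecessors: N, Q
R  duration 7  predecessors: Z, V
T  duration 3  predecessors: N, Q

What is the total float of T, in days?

Critical path: Q→Z→R = 4+8+7 = 19, so the finish is 19 days.
The longest chain containing T totals 7 days.
Float = 19 − 7 = 12.

12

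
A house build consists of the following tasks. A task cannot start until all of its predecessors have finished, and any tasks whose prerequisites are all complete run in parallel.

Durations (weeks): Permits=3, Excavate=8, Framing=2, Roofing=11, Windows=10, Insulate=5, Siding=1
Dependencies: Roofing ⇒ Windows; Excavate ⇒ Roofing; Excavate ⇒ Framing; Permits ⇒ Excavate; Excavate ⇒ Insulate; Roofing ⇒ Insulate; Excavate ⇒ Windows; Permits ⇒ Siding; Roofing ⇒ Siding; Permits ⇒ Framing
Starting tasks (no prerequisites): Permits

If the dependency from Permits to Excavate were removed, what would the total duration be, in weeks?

Before: longest chain Permits→Excavate→Roofing→Windows = 3+8+11+10 = 32, finish 32.
Without Permits→Excavate, Excavate's earliest start moves from 3 to 0.
The longest chain is now Excavate→Roofing→Windows = 8+11+10 = 29, so the schedule takes 29 weeks.

29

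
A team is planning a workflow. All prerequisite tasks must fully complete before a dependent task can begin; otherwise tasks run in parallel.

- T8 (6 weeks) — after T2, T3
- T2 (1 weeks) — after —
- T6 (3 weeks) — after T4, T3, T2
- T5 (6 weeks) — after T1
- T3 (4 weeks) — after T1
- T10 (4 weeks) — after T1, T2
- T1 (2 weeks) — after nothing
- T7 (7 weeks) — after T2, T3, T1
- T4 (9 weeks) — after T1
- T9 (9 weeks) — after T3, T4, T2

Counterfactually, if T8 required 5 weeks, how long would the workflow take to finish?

20

Critical path before the change: T1→T4→T9 = 2+9+9 = 20 giving 20 weeks.
T8 is off the critical path — its longest chain is 12 weeks, giving 8 of slack.
The critical path is still T1→T4→T9; finish is now 20 weeks.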